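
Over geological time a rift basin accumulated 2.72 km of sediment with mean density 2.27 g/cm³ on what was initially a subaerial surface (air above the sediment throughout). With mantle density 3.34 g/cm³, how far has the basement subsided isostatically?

Subaerial load: s = t ρ_sed / ρ_m = 2.72 km × 2.27/3.34 = 1.85 km.

1.85 km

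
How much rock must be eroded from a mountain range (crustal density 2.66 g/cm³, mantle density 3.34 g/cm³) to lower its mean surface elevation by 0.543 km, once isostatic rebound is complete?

Net drop Δ = e − u = e − e ρ_c/ρ_m = e (ρ_m − ρ_c)/ρ_m.
e = Δ ρ_m/(ρ_m − ρ_c) = 0.543 km × 3.34/0.68 = 2.67 km.

2.67 km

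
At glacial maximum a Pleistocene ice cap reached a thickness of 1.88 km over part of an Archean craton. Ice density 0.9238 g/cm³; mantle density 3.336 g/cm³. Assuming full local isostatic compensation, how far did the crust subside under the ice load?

By Archimedes' principle applied to the lithosphere: the ice load ρ_ice t is balanced by mantle displaced below, ρ_m s.
s = t ρ_ice / ρ_m = 1.88 km × 0.9238/3.336 = 0.521 km.

0.521 km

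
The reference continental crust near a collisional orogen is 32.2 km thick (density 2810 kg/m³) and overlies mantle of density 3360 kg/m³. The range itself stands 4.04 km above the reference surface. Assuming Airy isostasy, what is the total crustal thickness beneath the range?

56.9 km

Root depth r = h ρ_c / (ρ_m − ρ_c) = 4.04 km × 2810 / 550 = 20.64 km.
Total thickness = T + h + r = 32.2 km + 4.04 km + 20.64 km = 56.9 km.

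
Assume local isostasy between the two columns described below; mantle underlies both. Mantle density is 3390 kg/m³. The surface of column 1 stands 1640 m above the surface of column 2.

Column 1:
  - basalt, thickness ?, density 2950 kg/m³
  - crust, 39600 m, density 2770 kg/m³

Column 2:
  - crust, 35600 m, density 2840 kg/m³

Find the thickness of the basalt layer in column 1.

Take the compensation level at the base of the deeper column (depth z_c below the surface of column 1) and equate Σ ρ_i t_i down to z_c; mantle fills any gap and the z_c terms cancel.
Column 1: x×2950 + 39600×2770 + (z_c − 39600 − x)×3390
Column 2: 1640×0 + 35600×2840 + (z_c − 1640 − 35600)×3390
The z_c×3390 term appears on both sides and cancels. Collect the known terms of each column as K = Σ(ρt)_known − 3390 × (depth of known layers): K_1 = 109692000 − 3390×39600 = −24552000; K_2 = 101104000 − 3390×(1640 + 35600) = −25139600.
Balance: K_1 − x×(3390 − 2950) = K_2, so x = (K_1 − K_2)/(3390 − 2950) = 587600/440 = 1340 m.

1340 m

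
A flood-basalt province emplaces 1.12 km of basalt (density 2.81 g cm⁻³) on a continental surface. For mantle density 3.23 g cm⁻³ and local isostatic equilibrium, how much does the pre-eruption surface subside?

0.974 km

Subaerial loading: s = t ρ_load / ρ_m.
s = 1.12 km × 2.81/3.23 = 0.974 km.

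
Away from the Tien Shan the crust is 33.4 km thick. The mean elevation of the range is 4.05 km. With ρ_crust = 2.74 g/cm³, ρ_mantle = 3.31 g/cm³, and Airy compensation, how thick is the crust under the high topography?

56.9 km

Root depth r = h ρ_c / (ρ_m − ρ_c) = 4.05 km × 2.74 / 0.57 = 19.47 km.
Total thickness = T + h + r = 33.4 km + 4.05 km + 19.47 km = 56.9 km.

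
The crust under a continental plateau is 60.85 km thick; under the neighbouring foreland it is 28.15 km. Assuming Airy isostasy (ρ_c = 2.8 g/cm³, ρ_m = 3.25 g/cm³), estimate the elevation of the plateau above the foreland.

Excess crust Δ = 60.85 km − 28.15 km = 32.7 km, split between elevation h and root r with h + r = Δ.
Airy balance ρ_c h = (ρ_m − ρ_c) r gives r = h ρ_c/(ρ_m − ρ_c), so h (1 + ρ_c/(ρ_m − ρ_c)) = Δ, i.e. h = Δ (ρ_m − ρ_c)/ρ_m.
h = 32.7 km × 0.45/3.25 = 4.53 km.

4.53 km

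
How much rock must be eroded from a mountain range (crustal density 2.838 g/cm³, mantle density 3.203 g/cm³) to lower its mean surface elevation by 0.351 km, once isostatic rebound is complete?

3.08 km

Net drop Δ = e − u = e − e ρ_c/ρ_m = e (ρ_m − ρ_c)/ρ_m.
e = Δ ρ_m/(ρ_m − ρ_c) = 0.351 km × 3.203/0.365 = 3.08 km.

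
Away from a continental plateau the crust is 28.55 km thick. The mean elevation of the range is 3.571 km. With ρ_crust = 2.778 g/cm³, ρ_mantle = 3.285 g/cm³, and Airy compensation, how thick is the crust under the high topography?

Root depth r = h ρ_c / (ρ_m − ρ_c) = 3.571 km × 2.778 / 0.507 = 19.57 km.
Total thickness = T + h + r = 28.55 km + 3.571 km + 19.57 km = 51.7 km.

51.7 km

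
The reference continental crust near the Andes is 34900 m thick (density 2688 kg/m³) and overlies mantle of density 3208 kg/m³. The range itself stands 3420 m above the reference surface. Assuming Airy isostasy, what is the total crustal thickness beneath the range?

56000 m

Root depth r = h ρ_c / (ρ_m − ρ_c) = 3420 m × 2688 / 520 = 17680 m.
Total thickness = T + h + r = 34900 m + 3420 m + 17680 m = 56000 m.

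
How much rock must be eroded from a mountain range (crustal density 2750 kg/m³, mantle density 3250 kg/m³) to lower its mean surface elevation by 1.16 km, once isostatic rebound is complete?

7.54 km

Net drop Δ = e − u = e − e ρ_c/ρ_m = e (ρ_m − ρ_c)/ρ_m.
e = Δ ρ_m/(ρ_m − ρ_c) = 1.16 km × 3250/500 = 7.54 km.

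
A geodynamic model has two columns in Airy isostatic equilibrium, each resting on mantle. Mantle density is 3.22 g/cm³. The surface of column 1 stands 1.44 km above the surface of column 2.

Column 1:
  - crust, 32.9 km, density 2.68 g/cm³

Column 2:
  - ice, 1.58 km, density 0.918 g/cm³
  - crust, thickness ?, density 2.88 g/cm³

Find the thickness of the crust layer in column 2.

Take the compensation level at the base of the deeper column (depth z_c below the surface of column 1) and equate Σ ρ_i t_i down to z_c; mantle fills any gap and the z_c terms cancel.
Column 1: 32.9×2.68 + (z_c − 32.9)×3.22
Column 2: 1.44×0 + 1.58×0.918 + x×2.88 + (z_c − 1.44 − 1.58 − x)×3.22
The z_c×3.22 term appears on both sides and cancels. Collect the known terms of each column as K = Σ(ρt)_known − 3.22 × (depth of known layers): K_1 = 88.172 − 3.22×32.9 = −17.766; K_2 = 1.45044 − 3.22×(1.44 + 1.58) = −8.27396.
Balance: K_1 = K_2 − x×(3.22 − 2.88), so x = (K_2 − K_1)/(3.22 − 2.88) = 9.49204/0.34 = 27.9 km.

27.9 km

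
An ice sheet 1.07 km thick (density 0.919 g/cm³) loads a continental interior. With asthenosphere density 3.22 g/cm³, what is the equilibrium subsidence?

0.305 km

Isostatic balance requires: the ice load ρ_ice t is balanced by mantle displaced below, ρ_m s.
s = t ρ_ice / ρ_m = 1.07 km × 0.919/3.22 = 0.305 km.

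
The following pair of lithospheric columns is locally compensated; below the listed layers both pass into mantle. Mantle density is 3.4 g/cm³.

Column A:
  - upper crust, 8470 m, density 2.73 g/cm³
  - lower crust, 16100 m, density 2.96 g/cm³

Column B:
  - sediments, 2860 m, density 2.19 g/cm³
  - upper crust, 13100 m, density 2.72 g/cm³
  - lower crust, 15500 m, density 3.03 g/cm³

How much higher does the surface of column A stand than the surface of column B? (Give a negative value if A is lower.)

−1570 m

For any compensation level in the mantle, the mantle terms cancel and isostasy reduces to e = (Σt_A − Σt_B) − (Σ(ρt)_A − Σ(ρt)_B) / ρ_m.
Σt_A = 24570 m; Σt_B = 31460 m; Σ(ρt)_A = 70779.1; Σ(ρt)_B = 88860.4 (in m·g/cm³).
e = (24570 − 31460) − (70779.1 − 88860.4) / 3.4 = −1570 m.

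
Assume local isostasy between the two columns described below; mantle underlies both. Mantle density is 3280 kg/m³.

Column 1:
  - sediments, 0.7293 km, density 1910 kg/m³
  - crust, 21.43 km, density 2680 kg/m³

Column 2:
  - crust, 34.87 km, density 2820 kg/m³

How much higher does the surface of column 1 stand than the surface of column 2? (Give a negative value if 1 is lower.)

For any compensation level in the mantle, the mantle terms cancel and isostasy reduces to e = (Σt_1 − Σt_2) − (Σ(ρt)_1 − Σ(ρt)_2) / ρ_m.
Σt_1 = 22.1593 km; Σt_2 = 34.87 km; Σ(ρt)_1 = 58825.363; Σ(ρt)_2 = 98333.4 (in km·kg/m³).
e = (22.1593 − 34.87) − (58825.363 − 98333.4) / 3280 = −0.666 km.

−0.666 km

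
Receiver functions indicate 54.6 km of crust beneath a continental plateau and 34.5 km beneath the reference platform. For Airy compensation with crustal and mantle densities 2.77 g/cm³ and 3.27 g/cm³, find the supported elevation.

3.07 km

Excess crust Δ = 54.6 km − 34.5 km = 20.1 km, split between elevation h and root r with h + r = Δ.
Airy balance ρ_c h = (ρ_m − ρ_c) r gives r = h ρ_c/(ρ_m − ρ_c), so h (1 + ρ_c/(ρ_m − ρ_c)) = Δ, i.e. h = Δ (ρ_m − ρ_c)/ρ_m.
h = 20.1 km × 0.5/3.27 = 3.07 km.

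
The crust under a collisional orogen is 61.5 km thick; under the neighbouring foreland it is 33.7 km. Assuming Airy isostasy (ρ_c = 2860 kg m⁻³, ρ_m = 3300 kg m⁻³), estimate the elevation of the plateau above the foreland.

Excess crust Δ = 61.5 km − 33.7 km = 27.8 km, split between elevation h and root r with h + r = Δ.
Airy balance ρ_c h = (ρ_m − ρ_c) r gives r = h ρ_c/(ρ_m − ρ_c), so h (1 + ρ_c/(ρ_m − ρ_c)) = Δ, i.e. h = Δ (ρ_m − ρ_c)/ρ_m.
h = 27.8 km × 440/3300 = 3.71 km.

3.71 km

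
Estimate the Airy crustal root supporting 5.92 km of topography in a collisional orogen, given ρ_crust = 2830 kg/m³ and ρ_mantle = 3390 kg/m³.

Isostatic balance requires: the weight of the topography is balanced by the buoyancy of the root, ρ_c h = (ρ_m − ρ_c) r.
r = h · ρ_c / (ρ_m − ρ_c) = 5.92 km × 2830 / (3390 − 2830) = 29.9 km.

29.9 km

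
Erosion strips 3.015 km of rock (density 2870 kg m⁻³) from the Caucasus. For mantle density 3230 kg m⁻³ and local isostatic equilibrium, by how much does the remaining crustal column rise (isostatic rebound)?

Unloading: uplift u = e ρ_c/ρ_m = 3.015 km × 2870/3230 = 2.68 km.

2.68 km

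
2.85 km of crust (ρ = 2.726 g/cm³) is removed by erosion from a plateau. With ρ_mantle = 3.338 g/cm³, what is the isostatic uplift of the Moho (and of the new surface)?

2.33 km

Unloading: uplift u = e ρ_c/ρ_m = 2.85 km × 2.726/3.338 = 2.33 km.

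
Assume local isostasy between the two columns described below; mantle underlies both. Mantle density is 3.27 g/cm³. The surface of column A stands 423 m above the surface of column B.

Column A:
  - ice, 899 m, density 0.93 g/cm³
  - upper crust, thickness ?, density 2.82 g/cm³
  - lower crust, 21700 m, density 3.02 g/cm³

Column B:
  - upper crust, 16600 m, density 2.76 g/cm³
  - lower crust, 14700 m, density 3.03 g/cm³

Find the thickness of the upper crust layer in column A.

13000 m

Take the compensation level at the base of the deeper column (depth z_c below the surface of column A) and equate Σ ρ_i t_i down to z_c; mantle fills any gap and the z_c terms cancel.
Column A: 899×0.93 + x×2.82 + 21700×3.02 + (z_c − 22599 − x)×3.27
Column B: 423×0 + 16600×2.76 + 14700×3.03 + (z_c − 423 − 31300)×3.27
The z_c×3.27 term appears on both sides and cancels. Collect the known terms of each column as K = Σ(ρt)_known − 3.27 × (depth of known layers): K_A = 66370.07 − 3.27×22599 = −7528.66; K_B = 90357 − 3.27×(423 + 31300) = −13377.21.
Balance: K_A − x×(3.27 − 2.82) = K_B, so x = (K_A − K_B)/(3.27 − 2.82) = 5848.55/0.45 = 13000 m.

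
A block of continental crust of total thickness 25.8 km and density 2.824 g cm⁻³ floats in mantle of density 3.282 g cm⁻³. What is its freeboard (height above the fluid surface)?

3.6 km

Floating equilibrium: submerged depth d = t ρ_obj/ρ_fluid = 25.8 km × 2.824/3.282 = 22.2 km.
Freeboard = t − d = 25.8 km − 22.2 km = 3.6 km.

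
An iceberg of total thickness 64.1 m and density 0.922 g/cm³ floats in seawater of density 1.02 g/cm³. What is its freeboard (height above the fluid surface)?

6.16 m

Floating equilibrium: submerged depth d = t ρ_obj/ρ_fluid = 64.1 m × 0.922/1.02 = 57.94 m.
Freeboard = t − d = 64.1 m − 57.94 m = 6.16 m.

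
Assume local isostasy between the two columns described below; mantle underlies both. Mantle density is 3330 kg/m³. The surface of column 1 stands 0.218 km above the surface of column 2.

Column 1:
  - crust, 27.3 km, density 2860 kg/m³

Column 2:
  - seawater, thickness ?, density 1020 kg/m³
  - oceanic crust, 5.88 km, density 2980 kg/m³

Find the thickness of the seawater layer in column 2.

4.35 km

Take the compensation level at the base of the deeper column (depth z_c below the surface of column 1) and equate Σ ρ_i t_i down to z_c; mantle fills any gap and the z_c terms cancel.
Column 1: 27.3×2860 + (z_c − 27.3)×3330
Column 2: 0.218×0 + x×1020 + 5.88×2980 + (z_c − 0.218 − 5.88 − x)×3330
The z_c×3330 term appears on both sides and cancels. Collect the known terms of each column as K = Σ(ρt)_known − 3330 × (depth of known layers): K_1 = 78078 − 3330×27.3 = −12831; K_2 = 17522.4 − 3330×(0.218 + 5.88) = −2783.94.
Balance: K_1 = K_2 − x×(3330 − 1020), so x = (K_2 − K_1)/(3330 − 1020) = 10047.1/2310 = 4.35 km.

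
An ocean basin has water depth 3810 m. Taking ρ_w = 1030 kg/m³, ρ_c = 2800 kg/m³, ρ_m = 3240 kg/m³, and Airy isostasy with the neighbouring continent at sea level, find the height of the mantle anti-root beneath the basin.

By Archimedes' principle applied to the lithosphere: replacing crust with seawater at the top is compensated by replacing crust with mantle at the base: d (ρ_c − ρ_w) = a (ρ_m − ρ_c).
a = d (ρ_c − ρ_w)/(ρ_m − ρ_c) = 3810 m × 1770/440 = 15300 m.

15300 m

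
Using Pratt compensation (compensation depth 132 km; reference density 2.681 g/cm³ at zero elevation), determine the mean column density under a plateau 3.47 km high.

Pratt balance: ρ_ref D = ρ (D + h).
ρ = ρ_ref D/(D + h) = 2.681 × 132 km/(132 km + 3.47 km) = 2.61 g/cm³.

2.61 g/cm³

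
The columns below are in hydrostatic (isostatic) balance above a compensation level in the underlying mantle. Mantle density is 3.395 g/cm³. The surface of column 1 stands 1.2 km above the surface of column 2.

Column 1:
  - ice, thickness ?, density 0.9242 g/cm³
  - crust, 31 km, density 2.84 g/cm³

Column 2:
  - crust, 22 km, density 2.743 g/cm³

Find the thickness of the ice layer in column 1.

0.491 km

Take the compensation level at the base of the deeper column (depth z_c below the surface of column 1) and equate Σ ρ_i t_i down to z_c; mantle fills any gap and the z_c terms cancel.
Column 1: x×0.9242 + 31×2.84 + (z_c − 31 − x)×3.395
Column 2: 1.2×0 + 22×2.743 + (z_c − 1.2 − 22)×3.395
The z_c×3.395 term appears on both sides and cancels. Collect the known terms of each column as K = Σ(ρt)_known − 3.395 × (depth of known layers): K_1 = 88.04 − 3.395×31 = −17.205; K_2 = 60.346 − 3.395×(1.2 + 22) = −18.418.
Balance: K_1 − x×(3.395 − 0.9242) = K_2, so x = (K_1 − K_2)/(3.395 − 0.9242) = 1.213/2.4708 = 0.491 km.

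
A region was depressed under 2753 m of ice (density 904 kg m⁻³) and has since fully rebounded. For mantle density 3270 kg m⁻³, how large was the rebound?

Removing the load lets mantle flow back in; uplift u satisfies ρ_ice t = ρ_m u.
u = t ρ_ice/ρ_m = 2753 m × 904/3270 = 761 m.

761 m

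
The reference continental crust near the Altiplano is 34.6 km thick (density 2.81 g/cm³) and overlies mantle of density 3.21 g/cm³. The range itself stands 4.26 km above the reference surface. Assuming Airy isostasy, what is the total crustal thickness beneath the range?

68.8 km

Root depth r = h ρ_c / (ρ_m − ρ_c) = 4.26 km × 2.81 / 0.4 = 29.93 km.
Total thickness = T + h + r = 34.6 km + 4.26 km + 29.93 km = 68.8 km.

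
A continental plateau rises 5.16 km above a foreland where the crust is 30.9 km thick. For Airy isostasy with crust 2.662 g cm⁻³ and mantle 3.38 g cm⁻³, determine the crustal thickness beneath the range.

55.2 km

Root depth r = h ρ_c / (ρ_m − ρ_c) = 5.16 km × 2.662 / 0.718 = 19.13 km.
Total thickness = T + h + r = 30.9 km + 5.16 km + 19.13 km = 55.2 km.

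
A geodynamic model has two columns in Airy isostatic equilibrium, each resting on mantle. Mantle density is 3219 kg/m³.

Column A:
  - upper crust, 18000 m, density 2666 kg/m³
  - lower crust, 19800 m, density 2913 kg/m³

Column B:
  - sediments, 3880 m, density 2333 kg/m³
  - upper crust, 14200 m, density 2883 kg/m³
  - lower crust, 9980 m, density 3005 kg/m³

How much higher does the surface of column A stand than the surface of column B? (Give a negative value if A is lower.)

For any compensation level in the mantle, the mantle terms cancel and isostasy reduces to e = (Σt_A − Σt_B) − (Σ(ρt)_A − Σ(ρt)_B) / ρ_m.
Σt_A = 37800 m; Σt_B = 28060 m; Σ(ρt)_A = 105665400; Σ(ρt)_B = 79980540 (in m·kg/m³).
e = (37800 − 28060) − (105665400 − 79980540) / 3219 = 1760 m.

1760 m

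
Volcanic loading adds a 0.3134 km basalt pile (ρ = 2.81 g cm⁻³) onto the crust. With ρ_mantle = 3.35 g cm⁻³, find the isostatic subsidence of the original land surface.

0.263 km

Subaerial loading: s = t ρ_load / ρ_m.
s = 0.3134 km × 2.81/3.35 = 0.263 km.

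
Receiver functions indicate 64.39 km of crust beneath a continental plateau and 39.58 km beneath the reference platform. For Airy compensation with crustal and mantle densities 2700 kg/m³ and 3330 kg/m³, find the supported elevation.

Excess crust Δ = 64.39 km − 39.58 km = 24.81 km, split between elevation h and root r with h + r = Δ.
Airy balance ρ_c h = (ρ_m − ρ_c) r gives r = h ρ_c/(ρ_m − ρ_c), so h (1 + ρ_c/(ρ_m − ρ_c)) = Δ, i.e. h = Δ (ρ_m − ρ_c)/ρ_m.
h = 24.81 km × 630/3330 = 4.69 km.

4.69 km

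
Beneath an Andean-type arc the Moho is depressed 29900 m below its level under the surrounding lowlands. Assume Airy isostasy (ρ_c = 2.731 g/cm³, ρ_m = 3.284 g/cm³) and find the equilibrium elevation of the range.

6050 m

By Archimedes' principle applied to the lithosphere: ρ_c h = (ρ_m − ρ_c) r.
h = r (ρ_m − ρ_c) / ρ_c = 29900 m × (3.284 − 2.731) / 2.731 = 6050 m.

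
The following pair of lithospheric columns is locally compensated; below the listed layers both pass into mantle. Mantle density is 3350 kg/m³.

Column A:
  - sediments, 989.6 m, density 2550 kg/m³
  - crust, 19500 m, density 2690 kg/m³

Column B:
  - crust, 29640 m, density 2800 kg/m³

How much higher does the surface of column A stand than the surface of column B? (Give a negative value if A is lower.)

For any compensation level in the mantle, the mantle terms cancel and isostasy reduces to e = (Σt_A − Σt_B) − (Σ(ρt)_A − Σ(ρt)_B) / ρ_m.
Σt_A = 20489.6 m; Σt_B = 29640 m; Σ(ρt)_A = 54978480; Σ(ρt)_B = 82992000 (in m·kg/m³).
e = (20489.6 − 29640) − (54978480 − 82992000) / 3350 = −788 m.

−788 m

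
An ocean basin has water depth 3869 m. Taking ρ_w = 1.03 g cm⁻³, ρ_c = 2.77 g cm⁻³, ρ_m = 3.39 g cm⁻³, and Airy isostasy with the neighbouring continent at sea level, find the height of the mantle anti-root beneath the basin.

10900 m

For local isostatic compensation: replacing crust with seawater at the top is compensated by replacing crust with mantle at the base: d (ρ_c − ρ_w) = a (ρ_m − ρ_c).
a = d (ρ_c − ρ_w)/(ρ_m − ρ_c) = 3869 m × 1.74/0.62 = 10900 m.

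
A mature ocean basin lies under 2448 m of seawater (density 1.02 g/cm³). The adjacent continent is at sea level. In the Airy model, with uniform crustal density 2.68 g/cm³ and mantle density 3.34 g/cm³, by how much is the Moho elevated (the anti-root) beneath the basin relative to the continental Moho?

6160 m

Equating mass per unit area of the two columns: replacing crust with seawater at the top is compensated by replacing crust with mantle at the base: d (ρ_c − ρ_w) = a (ρ_m − ρ_c).
a = d (ρ_c − ρ_w)/(ρ_m − ρ_c) = 2448 m × 1.66/0.66 = 6160 m.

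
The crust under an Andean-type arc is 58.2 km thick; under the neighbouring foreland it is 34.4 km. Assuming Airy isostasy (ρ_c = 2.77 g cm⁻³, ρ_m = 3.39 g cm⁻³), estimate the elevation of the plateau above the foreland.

4.35 km

Excess crust Δ = 58.2 km − 34.4 km = 23.8 km, split between elevation h and root r with h + r = Δ.
Airy balance ρ_c h = (ρ_m − ρ_c) r gives r = h ρ_c/(ρ_m − ρ_c), so h (1 + ρ_c/(ρ_m − ρ_c)) = Δ, i.e. h = Δ (ρ_m − ρ_c)/ρ_m.
h = 23.8 km × 0.62/3.39 = 4.35 km.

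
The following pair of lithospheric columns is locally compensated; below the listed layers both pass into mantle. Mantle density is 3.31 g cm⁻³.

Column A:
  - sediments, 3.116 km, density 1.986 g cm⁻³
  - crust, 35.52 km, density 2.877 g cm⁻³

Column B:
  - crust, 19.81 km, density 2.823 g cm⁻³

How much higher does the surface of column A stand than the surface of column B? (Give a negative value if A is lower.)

For any compensation level in the mantle, the mantle terms cancel and isostasy reduces to e = (Σt_A − Σt_B) − (Σ(ρt)_A − Σ(ρt)_B) / ρ_m.
Σt_A = 38.636 km; Σt_B = 19.81 km; Σ(ρt)_A = 108.379416; Σ(ρt)_B = 55.92363 (in km·g cm⁻³).
e = (38.636 − 19.81) − (108.379416 − 55.92363) / 3.31 = 2.98 km.

2.98 km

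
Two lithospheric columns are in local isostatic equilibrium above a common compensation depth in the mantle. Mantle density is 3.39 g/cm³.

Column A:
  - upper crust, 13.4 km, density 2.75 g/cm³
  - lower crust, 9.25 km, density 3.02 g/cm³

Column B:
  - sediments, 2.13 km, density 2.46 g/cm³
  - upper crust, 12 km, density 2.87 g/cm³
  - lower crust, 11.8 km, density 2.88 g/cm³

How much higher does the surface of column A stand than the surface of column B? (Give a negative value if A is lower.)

For any compensation level in the mantle, the mantle terms cancel and isostasy reduces to e = (Σt_A − Σt_B) − (Σ(ρt)_A − Σ(ρt)_B) / ρ_m.
Σt_A = 22.65 km; Σt_B = 25.93 km; Σ(ρt)_A = 64.785; Σ(ρt)_B = 73.6638 (in km·g/cm³).
e = (22.65 − 25.93) − (64.785 − 73.6638) / 3.39 = −0.661 km.

−0.661 km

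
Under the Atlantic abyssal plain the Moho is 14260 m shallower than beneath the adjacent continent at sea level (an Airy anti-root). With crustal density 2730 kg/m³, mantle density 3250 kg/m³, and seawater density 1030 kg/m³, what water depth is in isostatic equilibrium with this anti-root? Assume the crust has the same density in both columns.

Replacing a thickness d of crust by seawater at the top must be balanced by replacing crust with mantle at the base: d (ρ_c − ρ_w) = a (ρ_m − ρ_c).
d = a (ρ_m − ρ_c)/(ρ_c − ρ_w) = 14260 m × 520/1700 = 4360 m.

4360 m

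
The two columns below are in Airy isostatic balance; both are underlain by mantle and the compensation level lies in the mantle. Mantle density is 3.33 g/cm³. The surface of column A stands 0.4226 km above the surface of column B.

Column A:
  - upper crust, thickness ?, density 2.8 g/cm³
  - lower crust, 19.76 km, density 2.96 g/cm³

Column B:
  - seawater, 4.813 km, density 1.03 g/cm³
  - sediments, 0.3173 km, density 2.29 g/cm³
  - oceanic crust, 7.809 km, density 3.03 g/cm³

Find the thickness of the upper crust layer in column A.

14.8 km

Take the compensation level at the base of the deeper column (depth z_c below the surface of column A) and equate Σ ρ_i t_i down to z_c; mantle fills any gap and the z_c terms cancel.
Column A: x×2.8 + 19.76×2.96 + (z_c − 19.76 − x)×3.33
Column B: 0.4226×0 + 4.813×1.03 + 0.3173×2.29 + 7.809×3.03 + (z_c − 0.4226 − 12.9393)×3.33
The z_c×3.33 term appears on both sides and cancels. Collect the known terms of each column as K = Σ(ρt)_known − 3.33 × (depth of known layers): K_A = 58.4896 − 3.33×19.76 = −7.3112; K_B = 29.345277 − 3.33×(0.4226 + 12.9393) = −15.14985.
Balance: K_A − x×(3.33 − 2.8) = K_B, so x = (K_A − K_B)/(3.33 − 2.8) = 7.83865/0.53 = 14.8 km.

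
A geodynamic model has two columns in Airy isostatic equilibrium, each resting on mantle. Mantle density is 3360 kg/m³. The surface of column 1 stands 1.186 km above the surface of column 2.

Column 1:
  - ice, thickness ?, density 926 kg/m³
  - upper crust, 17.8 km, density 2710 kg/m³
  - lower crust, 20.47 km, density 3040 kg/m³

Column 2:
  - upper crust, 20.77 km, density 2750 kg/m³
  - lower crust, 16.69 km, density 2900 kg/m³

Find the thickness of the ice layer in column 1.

2.55 km

Take the compensation level at the base of the deeper column (depth z_c below the surface of column 1) and equate Σ ρ_i t_i down to z_c; mantle fills any gap and the z_c terms cancel.
Column 1: x×926 + 17.8×2710 + 20.47×3040 + (z_c − 38.27 − x)×3360
Column 2: 1.186×0 + 20.77×2750 + 16.69×2900 + (z_c − 1.186 − 37.46)×3360
The z_c×3360 term appears on both sides and cancels. Collect the known terms of each column as K = Σ(ρt)_known − 3360 × (depth of known layers): K_1 = 110466.8 − 3360×38.27 = −18120.4; K_2 = 105518.5 − 3360×(1.186 + 37.46) = −24332.06.
Balance: K_1 − x×(3360 − 926) = K_2, so x = (K_1 − K_2)/(3360 − 926) = 6211.66/2434 = 2.55 km.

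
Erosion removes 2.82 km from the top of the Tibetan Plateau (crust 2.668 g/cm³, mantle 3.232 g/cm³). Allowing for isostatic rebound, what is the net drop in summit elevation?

Rebound u = e ρ_c/ρ_m = 2.82 km × 2.668/3.232 = 2.328 km.
Net surface drop = e − u = 2.82 km − 2.328 km = e (ρ_m − ρ_c)/ρ_m = 0.492 km.

0.492 km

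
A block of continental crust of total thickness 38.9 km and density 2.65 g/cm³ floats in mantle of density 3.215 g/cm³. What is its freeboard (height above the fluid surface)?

Floating equilibrium: submerged depth d = t ρ_obj/ρ_fluid = 38.9 km × 2.65/3.215 = 32.06 km.
Freeboard = t − d = 38.9 km − 32.06 km = 6.84 km.

6.84 km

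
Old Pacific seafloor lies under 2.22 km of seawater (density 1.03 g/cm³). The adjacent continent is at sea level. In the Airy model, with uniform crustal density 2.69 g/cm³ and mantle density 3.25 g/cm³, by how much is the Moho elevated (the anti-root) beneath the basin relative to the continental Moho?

6.58 km

By Archimedes' principle applied to the lithosphere: replacing crust with seawater at the top is compensated by replacing crust with mantle at the base: d (ρ_c − ρ_w) = a (ρ_m − ρ_c).
a = d (ρ_c − ρ_w)/(ρ_m − ρ_c) = 2.22 km × 1.66/0.56 = 6.58 km.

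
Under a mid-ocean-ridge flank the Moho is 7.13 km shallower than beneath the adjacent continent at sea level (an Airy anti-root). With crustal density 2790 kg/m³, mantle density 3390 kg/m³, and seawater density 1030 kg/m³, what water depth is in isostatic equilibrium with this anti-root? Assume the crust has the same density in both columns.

Replacing a thickness d of crust by seawater at the top must be balanced by replacing crust with mantle at the base: d (ρ_c − ρ_w) = a (ρ_m − ρ_c).
d = a (ρ_m − ρ_c)/(ρ_c − ρ_w) = 7.13 km × 600/1760 = 2.43 km.

2.43 km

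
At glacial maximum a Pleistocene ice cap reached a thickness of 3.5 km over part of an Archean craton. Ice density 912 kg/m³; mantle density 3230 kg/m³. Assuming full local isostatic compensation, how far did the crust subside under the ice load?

Isostatic balance requires: the ice load ρ_ice t is balanced by mantle displaced below, ρ_m s.
s = t ρ_ice / ρ_m = 3.5 km × 912/3230 = 0.988 km.

0.988 km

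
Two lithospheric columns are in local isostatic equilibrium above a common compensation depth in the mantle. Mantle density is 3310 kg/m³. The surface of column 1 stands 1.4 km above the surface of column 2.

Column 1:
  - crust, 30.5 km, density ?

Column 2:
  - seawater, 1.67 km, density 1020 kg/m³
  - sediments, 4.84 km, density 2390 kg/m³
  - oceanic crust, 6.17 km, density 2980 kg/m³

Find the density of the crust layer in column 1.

Take the compensation level at the base of the deeper column (depth z_c below the surface of column 1) and equate Σ ρ_i t_i down to z_c; mantle fills any gap and the z_c terms cancel.
Column 1: 30.5×ρ + (z_c − 30.5)×3310
Column 2: 1.4×0 + 1.67×1020 + 4.84×2390 + 6.17×2980 + (z_c − 1.4 − 12.68)×3310
The z_c×3310 term appears on both sides and cancels. Collect the known terms of each column as K = Σ(ρt)_known − 3310 × (depth of known layers): K_1 = 0 − 3310×30.5 = −100955; K_2 = 31657.6 − 3310×(1.4 + 12.68) = −14947.2.
Balance: K_1 + 30.5×ρ = K_2, so ρ = (K_2 − K_1)/30.5 = 86007.8/30.5 = 2820 kg/m³.

2820 kg/m³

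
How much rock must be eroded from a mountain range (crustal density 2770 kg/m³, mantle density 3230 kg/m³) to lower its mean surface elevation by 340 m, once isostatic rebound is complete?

2390 m

Net drop Δ = e − u = e − e ρ_c/ρ_m = e (ρ_m − ρ_c)/ρ_m.
e = Δ ρ_m/(ρ_m − ρ_c) = 340 m × 3230/460 = 2390 m.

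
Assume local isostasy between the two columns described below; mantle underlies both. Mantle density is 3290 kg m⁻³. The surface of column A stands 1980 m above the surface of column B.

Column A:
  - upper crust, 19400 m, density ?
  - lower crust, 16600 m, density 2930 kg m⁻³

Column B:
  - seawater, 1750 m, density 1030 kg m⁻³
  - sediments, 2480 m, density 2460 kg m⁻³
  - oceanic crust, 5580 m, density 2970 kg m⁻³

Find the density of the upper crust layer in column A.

Take the compensation level at the base of the deeper column (depth z_c below the surface of column A) and equate Σ ρ_i t_i down to z_c; mantle fills any gap and the z_c terms cancel.
Column A: 19400×ρ + 16600×2930 + (z_c − 36000)×3290
Column B: 1980×0 + 1750×1030 + 2480×2460 + 5580×2970 + (z_c − 1980 − 9810)×3290
The z_c×3290 term appears on both sides and cancels. Collect the known terms of each column as K = Σ(ρt)_known − 3290 × (depth of known layers): K_A = 48638000 − 3290×36000 = −69802000; K_B = 24475900 − 3290×(1980 + 9810) = −14313200.
Balance: K_A + 19400×ρ = K_B, so ρ = (K_B − K_A)/19400 = 55488800/19400 = 2860 kg m⁻³.

2860 kg m⁻³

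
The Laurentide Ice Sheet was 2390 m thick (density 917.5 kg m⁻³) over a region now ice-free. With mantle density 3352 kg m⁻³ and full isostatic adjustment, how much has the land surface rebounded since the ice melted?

Removing the load lets mantle flow back in; uplift u satisfies ρ_ice t = ρ_m u.
u = t ρ_ice/ρ_m = 2390 m × 917.5/3352 = 654 m.

654 m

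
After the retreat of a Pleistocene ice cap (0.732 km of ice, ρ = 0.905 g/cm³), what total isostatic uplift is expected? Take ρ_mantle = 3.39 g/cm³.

0.195 km

Removing the load lets mantle flow back in; uplift u satisfies ρ_ice t = ρ_m u.
u = t ρ_ice/ρ_m = 0.732 km × 0.905/3.39 = 0.195 km.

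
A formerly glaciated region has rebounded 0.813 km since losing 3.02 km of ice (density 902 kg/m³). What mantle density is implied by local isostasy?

3350 kg/m³

ρ_m = ρ_ice t / u = 902 × 3.02 km/0.813 km = 3350 kg/m³.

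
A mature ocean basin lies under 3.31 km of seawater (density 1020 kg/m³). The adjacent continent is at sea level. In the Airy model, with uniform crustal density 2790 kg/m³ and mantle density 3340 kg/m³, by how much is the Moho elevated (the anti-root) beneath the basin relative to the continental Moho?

10.7 km

For local isostatic compensation: replacing crust with seawater at the top is compensated by replacing crust with mantle at the base: d (ρ_c − ρ_w) = a (ρ_m − ρ_c).
a = d (ρ_c − ρ_w)/(ρ_m − ρ_c) = 3.31 km × 1770/550 = 10.7 km.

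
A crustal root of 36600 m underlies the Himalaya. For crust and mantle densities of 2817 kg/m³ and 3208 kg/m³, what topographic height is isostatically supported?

For local isostatic compensation: ρ_c h = (ρ_m − ρ_c) r.
h = r (ρ_m − ρ_c) / ρ_c = 36600 m × (3208 − 2817) / 2817 = 5080 m.

5080 m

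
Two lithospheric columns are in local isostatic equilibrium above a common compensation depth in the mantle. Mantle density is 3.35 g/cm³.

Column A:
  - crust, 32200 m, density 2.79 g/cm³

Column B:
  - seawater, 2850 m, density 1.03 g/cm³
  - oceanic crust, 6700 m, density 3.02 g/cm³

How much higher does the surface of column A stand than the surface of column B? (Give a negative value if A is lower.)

2750 m

For any compensation level in the mantle, the mantle terms cancel and isostasy reduces to e = (Σt_A − Σt_B) − (Σ(ρt)_A − Σ(ρt)_B) / ρ_m.
Σt_A = 32200 m; Σt_B = 9550 m; Σ(ρt)_A = 89838; Σ(ρt)_B = 23169.5 (in m·g/cm³).
e = (32200 − 9550) − (89838 − 23169.5) / 3.35 = 2750 m.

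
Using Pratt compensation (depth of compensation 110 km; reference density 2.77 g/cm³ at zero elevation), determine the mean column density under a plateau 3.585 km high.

2.68 g/cm³

Pratt balance: ρ_ref D = ρ (D + h).
ρ = ρ_ref D/(D + h) = 2.77 × 110 km/(110 km + 3.585 km) = 2.68 g/cm³.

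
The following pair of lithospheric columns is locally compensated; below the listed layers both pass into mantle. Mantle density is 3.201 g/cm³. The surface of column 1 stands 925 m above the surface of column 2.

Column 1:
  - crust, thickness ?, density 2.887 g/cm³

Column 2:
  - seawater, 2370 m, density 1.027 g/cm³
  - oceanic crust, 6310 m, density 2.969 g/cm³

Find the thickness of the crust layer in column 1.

30500 m

Take the compensation level at the base of the deeper column (depth z_c below the surface of column 1) and equate Σ ρ_i t_i down to z_c; mantle fills any gap and the z_c terms cancel.
Column 1: x×2.887 + (z_c − 0 − x)×3.201
Column 2: 925×0 + 2370×1.027 + 6310×2.969 + (z_c − 925 − 8680)×3.201
The z_c×3.201 term appears on both sides and cancels. Collect the known terms of each column as K = Σ(ρt)_known − 3.201 × (depth of known layers): K_1 = 0 − 3.201×0 = 0; K_2 = 21168.38 − 3.201×(925 + 8680) = −9577.225.
Balance: K_1 − x×(3.201 − 2.887) = K_2, so x = (K_1 − K_2)/(3.201 − 2.887) = 9577.23/0.314 = 30500 m.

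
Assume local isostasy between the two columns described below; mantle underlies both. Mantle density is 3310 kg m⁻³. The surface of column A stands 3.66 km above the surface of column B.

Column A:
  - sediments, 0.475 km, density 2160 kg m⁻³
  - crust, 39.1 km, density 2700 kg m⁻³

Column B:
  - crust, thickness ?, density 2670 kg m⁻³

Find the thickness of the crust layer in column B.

19.2 km

Take the compensation level at the base of the deeper column (depth z_c below the surface of column A) and equate Σ ρ_i t_i down to z_c; mantle fills any gap and the z_c terms cancel.
Column A: 0.475×2160 + 39.1×2700 + (z_c − 39.575)×3310
Column B: 3.66×0 + x×2670 + (z_c − 3.66 − 0 − x)×3310
The z_c×3310 term appears on both sides and cancels. Collect the known terms of each column as K = Σ(ρt)_known − 3310 × (depth of known layers): K_A = 106596 − 3310×39.575 = −24397.25; K_B = 0 − 3310×(3.66 + 0) = −12114.6.
Balance: K_A = K_B − x×(3310 − 2670), so x = (K_B − K_A)/(3310 − 2670) = 12282.6/640 = 19.2 km.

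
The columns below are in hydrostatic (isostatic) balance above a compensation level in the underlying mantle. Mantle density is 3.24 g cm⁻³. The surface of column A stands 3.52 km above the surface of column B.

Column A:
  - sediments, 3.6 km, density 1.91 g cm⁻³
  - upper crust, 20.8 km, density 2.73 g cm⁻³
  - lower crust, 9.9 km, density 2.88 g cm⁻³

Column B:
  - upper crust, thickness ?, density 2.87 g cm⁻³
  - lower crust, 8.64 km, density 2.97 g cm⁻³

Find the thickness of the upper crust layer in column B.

Take the compensation level at the base of the deeper column (depth z_c below the surface of column A) and equate Σ ρ_i t_i down to z_c; mantle fills any gap and the z_c terms cancel.
Column A: 3.6×1.91 + 20.8×2.73 + 9.9×2.88 + (z_c − 34.3)×3.24
Column B: 3.52×0 + x×2.87 + 8.64×2.97 + (z_c − 3.52 − 8.64 − x)×3.24
The z_c×3.24 term appears on both sides and cancels. Collect the known terms of each column as K = Σ(ρt)_known − 3.24 × (depth of known layers): K_A = 92.172 − 3.24×34.3 = −18.96; K_B = 25.6608 − 3.24×(3.52 + 8.64) = −13.7376.
Balance: K_A = K_B − x×(3.24 − 2.87), so x = (K_B − K_A)/(3.24 − 2.87) = 5.2224/0.37 = 14.1 km.

14.1 km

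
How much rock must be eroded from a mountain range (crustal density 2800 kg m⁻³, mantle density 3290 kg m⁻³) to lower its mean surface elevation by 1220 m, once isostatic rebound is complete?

8190 m

Net drop Δ = e − u = e − e ρ_c/ρ_m = e (ρ_m − ρ_c)/ρ_m.
e = Δ ρ_m/(ρ_m − ρ_c) = 1220 m × 3290/490 = 8190 m.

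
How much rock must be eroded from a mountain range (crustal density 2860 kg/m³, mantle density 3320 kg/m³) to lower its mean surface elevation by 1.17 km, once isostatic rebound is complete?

8.44 km

Net drop Δ = e − u = e − e ρ_c/ρ_m = e (ρ_m − ρ_c)/ρ_m.
e = Δ ρ_m/(ρ_m − ρ_c) = 1.17 km × 3320/460 = 8.44 km.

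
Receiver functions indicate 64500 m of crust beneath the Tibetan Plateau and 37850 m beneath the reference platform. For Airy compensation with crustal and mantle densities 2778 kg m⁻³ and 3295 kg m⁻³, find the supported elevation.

4180 m

Excess crust Δ = 64500 m − 37850 m = 26650 m, split between elevation h and root r with h + r = Δ.
Airy balance ρ_c h = (ρ_m − ρ_c) r gives r = h ρ_c/(ρ_m − ρ_c), so h (1 + ρ_c/(ρ_m − ρ_c)) = Δ, i.e. h = Δ (ρ_m − ρ_c)/ρ_m.
h = 26650 m × 517/3295 = 4180 m.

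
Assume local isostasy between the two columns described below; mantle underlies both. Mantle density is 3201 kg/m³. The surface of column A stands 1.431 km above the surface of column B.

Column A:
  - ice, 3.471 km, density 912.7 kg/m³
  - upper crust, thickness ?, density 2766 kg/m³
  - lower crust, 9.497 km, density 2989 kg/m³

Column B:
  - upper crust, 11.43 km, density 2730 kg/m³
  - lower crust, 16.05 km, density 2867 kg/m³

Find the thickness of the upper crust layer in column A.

Take the compensation level at the base of the deeper column (depth z_c below the surface of column A) and equate Σ ρ_i t_i down to z_c; mantle fills any gap and the z_c terms cancel.
Column A: 3.471×912.7 + x×2766 + 9.497×2989 + (z_c − 12.968 − x)×3201
Column B: 1.431×0 + 11.43×2730 + 16.05×2867 + (z_c − 1.431 − 27.48)×3201
The z_c×3201 term appears on both sides and cancels. Collect the known terms of each column as K = Σ(ρt)_known − 3201 × (depth of known layers): K_A = 31554.5147 − 3201×12.968 = −9956.0533; K_B = 77219.25 − 3201×(1.431 + 27.48) = −15324.861.
Balance: K_A − x×(3201 − 2766) = K_B, so x = (K_A − K_B)/(3201 − 2766) = 5368.81/435 = 12.3 km.

12.3 km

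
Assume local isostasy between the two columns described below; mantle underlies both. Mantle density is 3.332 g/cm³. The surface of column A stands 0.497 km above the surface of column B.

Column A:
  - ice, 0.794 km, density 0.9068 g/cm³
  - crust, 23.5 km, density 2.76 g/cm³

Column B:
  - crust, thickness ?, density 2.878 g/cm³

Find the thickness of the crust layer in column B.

30.2 km

Take the compensation level at the base of the deeper column (depth z_c below the surface of column A) and equate Σ ρ_i t_i down to z_c; mantle fills any gap and the z_c terms cancel.
Column A: 0.794×0.9068 + 23.5×2.76 + (z_c − 24.294)×3.332
Column B: 0.497×0 + x×2.878 + (z_c − 0.497 − 0 − x)×3.332
The z_c×3.332 term appears on both sides and cancels. Collect the known terms of each column as K = Σ(ρt)_known − 3.332 × (depth of known layers): K_A = 65.5799992 − 3.332×24.294 = −15.3676088; K_B = 0 − 3.332×(0.497 + 0) = −1.656004.
Balance: K_A = K_B − x×(3.332 − 2.878), so x = (K_B − K_A)/(3.332 − 2.878) = 13.7116/0.454 = 30.2 km.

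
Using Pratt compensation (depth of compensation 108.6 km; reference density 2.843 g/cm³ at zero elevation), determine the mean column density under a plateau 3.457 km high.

2.76 g/cm³

Pratt balance: ρ_ref D = ρ (D + h).
ρ = ρ_ref D/(D + h) = 2.843 × 108.6 km/(108.6 km + 3.457 km) = 2.76 g/cm³.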